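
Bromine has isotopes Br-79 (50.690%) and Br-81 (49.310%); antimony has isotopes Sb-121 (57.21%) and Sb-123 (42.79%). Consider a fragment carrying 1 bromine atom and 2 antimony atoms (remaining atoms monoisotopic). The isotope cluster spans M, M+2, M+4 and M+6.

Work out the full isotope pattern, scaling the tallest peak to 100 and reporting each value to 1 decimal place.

Bromine pattern (n=1): 0.5069 : 0.4931
Antimony pattern (n=2): 0.32729841 : 0.48960318 : 0.18309841
Convolve the two distributions (both contribute in 2-u steps):
  M: 0.5069×0.32729841 = 0.165908
  M+2: 0.5069×0.48960318 + 0.4931×0.32729841 = 0.409571
  M+4: 0.5069×0.18309841 + 0.4931×0.48960318 = 0.334236
  M+6: 0.4931×0.18309841 = 0.090286
Scale to base peak (0.409571) = 100: 40.5 : 100.0 : 81.6 : 22.0

40.5 : 100.0 : 81.6 : 22.0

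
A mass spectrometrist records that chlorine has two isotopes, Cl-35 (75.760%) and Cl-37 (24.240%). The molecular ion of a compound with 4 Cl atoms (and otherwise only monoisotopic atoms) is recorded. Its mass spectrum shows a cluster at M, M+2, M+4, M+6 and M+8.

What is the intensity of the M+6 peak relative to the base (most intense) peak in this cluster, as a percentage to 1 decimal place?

10.2%

Term probabilities: M 0.3294, M+2 0.4216, M+4 0.2023, M+6 0.0432, M+8 0.0035. Base peak = M+2.
P(M+2) = C(4,1) × 0.75760^3 × 0.24240^1 = 4 × 0.4348304 × 0.2424 = 0.421612 (base)
P(M+6) = C(4,3) × 0.75760^1 × 0.24240^3 = 4 × 0.7576 × 0.01424288 = 0.043162
Relative intensity = 0.043162 / 0.421612 × 100 = 10.2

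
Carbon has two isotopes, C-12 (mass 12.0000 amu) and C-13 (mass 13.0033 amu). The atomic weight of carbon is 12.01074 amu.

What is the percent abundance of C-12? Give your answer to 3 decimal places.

With x = fraction of C-12 (so C-13 is 1 − x):
12.0000·x + 13.0033·(1 − x) = 12.01074
(12.0000 − 13.0033)·x = 12.01074 − 13.0033
x = -0.99256 / -1.0033 = 0.98930 → 98.930% C-12, 1.070% C-13.

98.930%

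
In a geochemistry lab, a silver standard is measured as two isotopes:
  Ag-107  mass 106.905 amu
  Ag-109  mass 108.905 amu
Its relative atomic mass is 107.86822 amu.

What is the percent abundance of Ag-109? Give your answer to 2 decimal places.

48.16%

Let x be the fractional abundance of Ag-107; then Ag-109 has abundance 1 − x.
106.905·x + 108.905·(1 − x) = 107.86822
(106.905 − 108.905)·x = 107.86822 − 108.905
x = -1.03678 / -2.000 = 0.51839 → 51.84% Ag-107, 48.16% Ag-109.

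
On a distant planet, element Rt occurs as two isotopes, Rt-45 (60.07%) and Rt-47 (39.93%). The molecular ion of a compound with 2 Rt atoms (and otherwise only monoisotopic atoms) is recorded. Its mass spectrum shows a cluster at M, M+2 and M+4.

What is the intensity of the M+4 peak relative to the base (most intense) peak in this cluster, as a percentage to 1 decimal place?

33.2%

(0.6007 + 0.3993)^2 gives M 0.3608, M+2 0.4797, M+4 0.1594; the largest is M+2.
P(M+2) = C(2,1) × 0.6007^1 × 0.3993^1 = 2 × 0.6007 × 0.3993 = 0.479719 (base)
P(M+4) = C(2,2) × 0.6007^0 × 0.3993^2 = 1 × 1.0000 × 0.15944049 = 0.159440
Relative intensity = 0.159440 / 0.479719 × 100 = 33.2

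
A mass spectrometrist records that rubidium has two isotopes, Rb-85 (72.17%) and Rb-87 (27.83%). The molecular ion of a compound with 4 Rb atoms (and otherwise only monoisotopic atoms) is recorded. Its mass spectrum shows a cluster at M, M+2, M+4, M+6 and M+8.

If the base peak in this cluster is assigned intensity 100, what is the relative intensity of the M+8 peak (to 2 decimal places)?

Term probabilities: M 0.2713, M+2 0.4184, M+4 0.2420, M+6 0.0622, M+8 0.0060. Base peak = M+2.
P(M+2) = C(4,1) × 0.7217^3 × 0.2783^1 = 4 × 0.37589809 × 0.2783 = 0.418450 (base)
P(M+8) = C(4,4) × 0.7217^0 × 0.2783^4 = 1 × 1.0000 × 0.00599864 = 0.005999
Relative intensity = 0.005999 / 0.418450 × 100 = 1.43

1.43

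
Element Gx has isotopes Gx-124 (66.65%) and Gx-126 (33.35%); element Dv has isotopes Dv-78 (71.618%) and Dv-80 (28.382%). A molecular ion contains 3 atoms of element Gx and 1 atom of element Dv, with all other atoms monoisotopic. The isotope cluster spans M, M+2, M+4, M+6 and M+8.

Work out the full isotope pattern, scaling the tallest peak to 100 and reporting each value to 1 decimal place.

Element Gx pattern (n=3): 0.29607413 : 0.44444436 : 0.22238889 : 0.03709262
Element Dv pattern (n=1): 0.71618 : 0.28382
Convolve the two distributions (both contribute in 2-u steps):
  M: 0.29607413×0.71618 = 0.212042
  M+2: 0.29607413×0.28382 + 0.44444436×0.71618 = 0.402334
  M+4: 0.44444436×0.28382 + 0.22238889×0.71618 = 0.285413
  M+6: 0.22238889×0.28382 + 0.03709262×0.71618 = 0.089683
  M+8: 0.03709262×0.28382 = 0.010528
Scale to base peak (0.402334) = 100: 52.7 : 100.0 : 70.9 : 22.3 : 2.6

52.7 : 100.0 : 70.9 : 22.3 : 2.6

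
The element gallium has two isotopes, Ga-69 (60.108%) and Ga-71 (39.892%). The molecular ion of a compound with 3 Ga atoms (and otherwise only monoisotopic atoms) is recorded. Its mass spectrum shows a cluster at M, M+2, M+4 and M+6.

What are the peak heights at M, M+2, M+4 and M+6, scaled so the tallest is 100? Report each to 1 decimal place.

50.2 : 100.0 : 66.4 : 14.7

The 3 Ga atoms are independent, so intensities follow the terms of (0.60108 + 0.39892)^3.
P(M) = 0.60108^3 = 0.217169
P(M+2) = 3 × 0.60108^2 × 0.39892^1 = 0.432386
P(M+4) = 3 × 0.60108^1 × 0.39892^2 = 0.286963
P(M+6) = 0.39892^3 = 0.063483
The M+2 peak is largest (0.432386); scaling to 100 gives 50.2 : 100.0 : 66.4 : 14.7.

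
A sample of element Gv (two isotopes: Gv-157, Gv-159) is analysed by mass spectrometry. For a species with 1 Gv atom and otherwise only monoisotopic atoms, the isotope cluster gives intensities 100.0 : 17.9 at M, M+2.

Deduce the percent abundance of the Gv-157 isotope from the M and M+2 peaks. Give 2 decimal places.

84.82%

Write p for the Gv-157 fraction. I(M+2)/I(M) = [C(1,1)·p^0·(1−p)] / p^1 = 1·(1−p)/p = 17.9/100.0 = 0.1790
(1−p)/p = 0.1790/1 = 0.1790  ⇒  p = 1/(1 + 0.1790) = 0.8482
Gv-157: 84.82%, Gv-159: 15.18%.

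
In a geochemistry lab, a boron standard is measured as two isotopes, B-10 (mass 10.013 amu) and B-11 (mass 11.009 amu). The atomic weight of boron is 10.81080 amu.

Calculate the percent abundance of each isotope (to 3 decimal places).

B-10: 19.900%, B-11: 80.100%

Writing the weighted mean with unknown fraction x of B-10:
10.013·x + 11.009·(1 − x) = 10.81080
(10.013 − 11.009)·x = 10.81080 − 11.009
x = -0.19820 / -0.996 = 0.19900 → 19.900% B-10, 80.100% B-11.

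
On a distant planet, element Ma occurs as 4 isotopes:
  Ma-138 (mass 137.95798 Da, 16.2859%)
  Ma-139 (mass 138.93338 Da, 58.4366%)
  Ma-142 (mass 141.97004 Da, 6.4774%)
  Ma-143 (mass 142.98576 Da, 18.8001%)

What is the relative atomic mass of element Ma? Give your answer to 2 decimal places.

139.73 Da

Average mass = Σ (abundance × isotope mass) = 0.162859 × 137.95798 + 0.584366 × 138.93338 + 0.064774 × 141.97004 + 0.188001 × 142.98576
= 22.467699 + 81.187944 + 9.195967 + 26.881466 = 139.733076 Da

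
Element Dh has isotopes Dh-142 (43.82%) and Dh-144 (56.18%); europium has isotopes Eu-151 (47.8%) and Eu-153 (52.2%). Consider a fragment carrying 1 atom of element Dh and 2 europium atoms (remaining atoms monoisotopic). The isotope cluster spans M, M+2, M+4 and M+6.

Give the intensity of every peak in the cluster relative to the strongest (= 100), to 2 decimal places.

Element Dh pattern (n=1): 0.4382 : 0.5618
Europium pattern (n=2): 0.228484 : 0.499032 : 0.272484
Convolve the two distributions (both contribute in 2-u steps):
  M: 0.4382×0.228484 = 0.100122
  M+2: 0.4382×0.499032 + 0.5618×0.228484 = 0.347038
  M+4: 0.4382×0.272484 + 0.5618×0.499032 = 0.399759
  M+6: 0.5618×0.272484 = 0.153082
Scale to base peak (0.399759) = 100: 25.05 : 86.81 : 100.00 : 38.29

25.05 : 86.81 : 100.00 : 38.29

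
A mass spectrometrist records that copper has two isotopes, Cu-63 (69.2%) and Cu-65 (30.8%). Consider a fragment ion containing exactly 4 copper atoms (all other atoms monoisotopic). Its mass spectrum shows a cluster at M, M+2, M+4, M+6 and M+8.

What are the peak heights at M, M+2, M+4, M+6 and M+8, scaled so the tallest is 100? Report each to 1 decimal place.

Each Cu atom is independently Cu-63 (p = 0.692) or Cu-65 (q = 0.308); the cluster is the binomial expansion (p + q)^4.
P(M) = 0.692^4 = 0.229311
P(M+2) = 4 × 0.692^3 × 0.308^1 = 0.408253
P(M+4) = 6 × 0.692^2 × 0.308^2 = 0.272562
P(M+6) = 4 × 0.692^1 × 0.308^3 = 0.080876
P(M+8) = 0.308^4 = 0.008999
The M+2 peak is largest (0.408253); scaling to 100 gives 56.2 : 100.0 : 66.8 : 19.8 : 2.2.

56.2 : 100.0 : 66.8 : 19.8 : 2.2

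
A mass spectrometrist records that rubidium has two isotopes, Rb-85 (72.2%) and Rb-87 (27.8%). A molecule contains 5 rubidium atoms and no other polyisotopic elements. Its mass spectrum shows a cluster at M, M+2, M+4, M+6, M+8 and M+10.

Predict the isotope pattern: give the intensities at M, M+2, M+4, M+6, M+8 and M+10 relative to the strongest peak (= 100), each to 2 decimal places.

Each Rb atom is independently Rb-85 (p = 0.722) or Rb-87 (q = 0.278); the cluster is the binomial expansion (p + q)^5.
P(M) = 0.722^5 = 0.196194
P(M+2) = 5 × 0.722^4 × 0.278^1 = 0.377714
P(M+4) = 10 × 0.722^3 × 0.278^2 = 0.290872
P(M+6) = 10 × 0.722^2 × 0.278^3 = 0.111998
P(M+8) = 5 × 0.722^1 × 0.278^4 = 0.021562
P(M+10) = 0.278^5 = 0.001660
The M+2 peak is largest (0.377714); scaling to 100 gives 51.94 : 100.00 : 77.01 : 29.65 : 5.71 : 0.44.

51.94 : 100.00 : 77.01 : 29.65 : 5.71 : 0.44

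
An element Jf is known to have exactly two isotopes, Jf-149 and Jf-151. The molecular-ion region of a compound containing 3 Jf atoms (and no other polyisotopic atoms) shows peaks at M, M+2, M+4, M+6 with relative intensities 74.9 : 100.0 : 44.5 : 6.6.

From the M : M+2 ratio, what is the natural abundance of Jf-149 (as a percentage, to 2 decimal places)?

69.20%

Write p for the Jf-149 fraction. I(M+2)/I(M) = [C(3,1)·p^2·(1−p)] / p^3 = 3·(1−p)/p = 100.0/74.9 = 1.3351
(1−p)/p = 1.3351/3 = 0.4450  ⇒  p = 1/(1 + 0.4450) = 0.6920
Jf-149: 69.20%, Jf-151: 30.80%.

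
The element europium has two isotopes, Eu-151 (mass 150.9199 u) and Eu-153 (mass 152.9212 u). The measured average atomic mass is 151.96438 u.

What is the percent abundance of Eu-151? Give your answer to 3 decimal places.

With x = fraction of Eu-151 (so Eu-153 is 1 − x):
150.9199·x + 152.9212·(1 − x) = 151.96438
(150.9199 − 152.9212)·x = 151.96438 − 152.9212
x = -0.95682 / -2.0013 = 0.47810 → 47.810% Eu-151, 52.190% Eu-153.

47.810%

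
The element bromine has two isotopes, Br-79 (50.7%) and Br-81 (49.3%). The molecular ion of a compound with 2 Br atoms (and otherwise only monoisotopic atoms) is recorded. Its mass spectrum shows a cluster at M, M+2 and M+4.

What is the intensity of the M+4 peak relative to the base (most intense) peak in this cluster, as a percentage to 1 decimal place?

Term probabilities: M 0.2570, M+2 0.4999, M+4 0.2430. Base peak = M+2.
P(M+2) = C(2,1) × 0.507^1 × 0.493^1 = 2 × 0.5070 × 0.4930 = 0.499902 (base)
P(M+4) = C(2,2) × 0.507^0 × 0.493^2 = 1 × 1.0000 × 0.243049 = 0.243049
Relative intensity = 0.243049 / 0.499902 × 100 = 48.6

48.6%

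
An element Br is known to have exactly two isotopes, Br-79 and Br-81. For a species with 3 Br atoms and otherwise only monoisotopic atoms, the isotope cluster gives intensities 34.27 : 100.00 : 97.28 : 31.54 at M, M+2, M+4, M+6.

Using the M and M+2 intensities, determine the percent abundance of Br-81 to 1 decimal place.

Let p = fractional abundance of Br-79. I(M+2)/I(M) = [C(3,1)·p^2·(1−p)] / p^3 = 3·(1−p)/p = 100.00/34.27 = 2.9180
(1−p)/p = 2.9180/3 = 0.9727  ⇒  p = 1/(1 + 0.9727) = 0.5069
Br-79: 50.7%, Br-81: 49.3%.

49.3%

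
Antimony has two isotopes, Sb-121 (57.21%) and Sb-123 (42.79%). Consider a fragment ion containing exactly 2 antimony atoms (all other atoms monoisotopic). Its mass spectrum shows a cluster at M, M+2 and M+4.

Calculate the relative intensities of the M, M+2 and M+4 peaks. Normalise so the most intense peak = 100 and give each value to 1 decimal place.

Expanding (0.5721 + 0.4279)^2:
P(M) = 0.5721^2 = 0.327298
P(M+2) = 2 × 0.5721^1 × 0.4279^1 = 0.489603
P(M+4) = 0.4279^2 = 0.183098
The M+2 peak is largest (0.489603); scaling to 100 gives 66.8 : 100.0 : 37.4.

66.8 : 100.0 : 37.4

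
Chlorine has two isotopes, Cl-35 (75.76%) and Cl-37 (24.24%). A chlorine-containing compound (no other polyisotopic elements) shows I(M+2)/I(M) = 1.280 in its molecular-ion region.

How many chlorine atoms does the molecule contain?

4

With n Cl atoms, P(M+2)/P(M) = C(n,1)·p^(n−1)q / p^n = n·q/p = n · 0.2424/0.7576.
n = 1.280 × 0.7576/0.2424 = 4.00 ≈ 4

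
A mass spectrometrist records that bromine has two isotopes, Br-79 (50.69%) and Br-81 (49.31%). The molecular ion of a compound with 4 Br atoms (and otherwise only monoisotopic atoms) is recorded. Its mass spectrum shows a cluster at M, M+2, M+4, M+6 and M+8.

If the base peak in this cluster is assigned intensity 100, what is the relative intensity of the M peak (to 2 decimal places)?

Term probabilities: M 0.0660, M+2 0.2569, M+4 0.3749, M+6 0.2431, M+8 0.0591. Base peak = M+4.
P(M+4) = C(4,2) × 0.5069^2 × 0.4931^2 = 6 × 0.25694761 × 0.24314761 = 0.374857 (base)
P(M) = C(4,0) × 0.5069^4 × 0.4931^0 = 1 × 0.06602207 × 1.0000 = 0.066022
Relative intensity = 0.066022 / 0.374857 × 100 = 17.61

17.61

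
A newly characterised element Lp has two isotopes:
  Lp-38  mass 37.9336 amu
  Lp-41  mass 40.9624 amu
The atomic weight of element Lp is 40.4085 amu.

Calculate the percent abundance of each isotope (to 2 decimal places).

Lp-38: 18.29%, Lp-41: 81.71%

Writing the weighted mean with unknown fraction x of Lp-38:
37.9336·x + 40.9624·(1 − x) = 40.4085
(37.9336 − 40.9624)·x = 40.4085 − 40.9624
x = -0.5539 / -3.0288 = 0.18288 → 18.29% Lp-38, 81.71% Lp-41.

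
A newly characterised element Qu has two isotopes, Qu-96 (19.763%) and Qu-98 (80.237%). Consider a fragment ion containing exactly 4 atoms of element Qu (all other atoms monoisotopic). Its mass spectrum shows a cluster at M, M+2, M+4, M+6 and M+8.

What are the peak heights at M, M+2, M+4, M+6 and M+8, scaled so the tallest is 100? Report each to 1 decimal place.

0.4 : 6.0 : 36.4 : 98.5 : 100.0

Each Qu atom is independently Qu-96 (p = 0.19763) or Qu-98 (q = 0.80237); the cluster is the binomial expansion (p + q)^4.
P(M) = 0.19763^4 = 0.001525
P(M+2) = 4 × 0.19763^3 × 0.80237^1 = 0.024774
P(M+4) = 6 × 0.19763^2 × 0.80237^2 = 0.150871
P(M+6) = 4 × 0.19763^1 × 0.80237^3 = 0.408354
P(M+8) = 0.80237^4 = 0.414475
The M+8 peak is largest (0.414475); scaling to 100 gives 0.4 : 6.0 : 36.4 : 98.5 : 100.0.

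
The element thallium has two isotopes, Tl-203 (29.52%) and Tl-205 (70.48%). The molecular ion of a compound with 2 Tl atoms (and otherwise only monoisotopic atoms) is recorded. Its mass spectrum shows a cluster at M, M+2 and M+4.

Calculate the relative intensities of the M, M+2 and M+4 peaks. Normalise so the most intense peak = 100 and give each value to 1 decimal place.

The 2 Tl atoms are independent, so intensities follow the terms of (0.2952 + 0.7048)^2.
P(M) = 0.2952^2 = 0.087143
P(M+2) = 2 × 0.2952^1 × 0.7048^1 = 0.416114
P(M+4) = 0.7048^2 = 0.496743
The M+4 peak is largest (0.496743); scaling to 100 gives 17.5 : 83.8 : 100.0.

17.5 : 83.8 : 100.0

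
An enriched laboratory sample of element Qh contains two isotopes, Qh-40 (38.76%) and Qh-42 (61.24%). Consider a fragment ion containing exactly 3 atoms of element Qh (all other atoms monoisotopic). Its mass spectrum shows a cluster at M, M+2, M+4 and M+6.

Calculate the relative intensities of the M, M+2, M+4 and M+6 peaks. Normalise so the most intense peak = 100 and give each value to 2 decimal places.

The 3 Qh atoms are independent, so intensities follow the terms of (0.3876 + 0.6124)^3.
P(M) = 0.3876^3 = 0.058231
P(M+2) = 3 × 0.3876^2 × 0.6124^1 = 0.276009
P(M+4) = 3 × 0.3876^1 × 0.6124^2 = 0.436089
P(M+6) = 0.6124^3 = 0.229671
The M+4 peak is largest (0.436089); scaling to 100 gives 13.35 : 63.29 : 100.00 : 52.67.

13.35 : 63.29 : 100.00 : 52.67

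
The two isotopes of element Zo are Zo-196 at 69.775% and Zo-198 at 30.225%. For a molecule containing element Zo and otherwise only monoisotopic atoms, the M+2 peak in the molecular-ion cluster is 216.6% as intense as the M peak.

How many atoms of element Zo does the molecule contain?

5

With n Zo atoms, P(M+2)/P(M) = C(n,1)·p^(n−1)q / p^n = n·q/p = n · 0.30225/0.69775.
n = 2.166 × 0.69775/0.30225 = 5.00 ≈ 5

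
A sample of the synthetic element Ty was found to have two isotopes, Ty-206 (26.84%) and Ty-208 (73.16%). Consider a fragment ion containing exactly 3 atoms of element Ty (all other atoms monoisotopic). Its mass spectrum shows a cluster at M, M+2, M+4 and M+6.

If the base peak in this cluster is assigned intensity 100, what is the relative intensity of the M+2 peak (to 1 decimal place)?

36.7

Binomial terms of (0.2684 + 0.7316)^3: M 0.0193, M+2 0.1581, M+4 0.4310, M+6 0.3916 → M+4 is the base peak.
P(M+4) = C(3,2) × 0.2684^1 × 0.7316^2 = 3 × 0.2684 × 0.53523856 = 0.430974 (base)
P(M+2) = C(3,1) × 0.2684^2 × 0.7316^1 = 3 × 0.07203856 × 0.7316 = 0.158110
Relative intensity = 0.158110 / 0.430974 × 100 = 36.7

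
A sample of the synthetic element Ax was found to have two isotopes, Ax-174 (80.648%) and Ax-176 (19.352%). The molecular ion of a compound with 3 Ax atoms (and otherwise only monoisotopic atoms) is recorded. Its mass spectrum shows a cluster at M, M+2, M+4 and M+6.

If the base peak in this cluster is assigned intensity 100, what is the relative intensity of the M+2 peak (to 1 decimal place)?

(0.80648 + 0.19352)^3 gives M 0.5245, M+2 0.3776, M+4 0.0906, M+6 0.0072; the largest is M.
P(M) = C(3,0) × 0.80648^3 × 0.19352^0 = 1 × 0.52454265 × 1.0000 = 0.524543 (base)
P(M+2) = C(3,1) × 0.80648^2 × 0.19352^1 = 3 × 0.65040999 × 0.19352 = 0.377602
Relative intensity = 0.377602 / 0.524543 × 100 = 72.0

72.0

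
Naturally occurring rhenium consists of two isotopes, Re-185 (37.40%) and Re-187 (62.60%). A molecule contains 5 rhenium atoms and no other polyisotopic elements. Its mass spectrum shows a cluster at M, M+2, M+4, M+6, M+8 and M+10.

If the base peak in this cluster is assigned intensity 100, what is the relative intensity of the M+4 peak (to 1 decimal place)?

59.7

Binomial terms of (0.3740 + 0.6260)^5: M 0.0073, M+2 0.0612, M+4 0.2050, M+6 0.3431, M+8 0.2872, M+10 0.0961 → M+6 is the base peak.
P(M+6) = C(5,3) × 0.3740^2 × 0.6260^3 = 10 × 0.139876 × 0.24531438 = 0.343136 (base)
P(M+4) = C(5,2) × 0.3740^3 × 0.6260^2 = 10 × 0.05231362 × 0.391876 = 0.205005
Relative intensity = 0.205005 / 0.343136 × 100 = 59.7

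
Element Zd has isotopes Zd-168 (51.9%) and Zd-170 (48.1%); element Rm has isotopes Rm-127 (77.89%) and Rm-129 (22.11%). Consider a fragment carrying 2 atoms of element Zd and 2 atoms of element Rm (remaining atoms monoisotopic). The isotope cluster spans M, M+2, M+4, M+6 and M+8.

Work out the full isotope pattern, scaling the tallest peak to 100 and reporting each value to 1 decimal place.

41.3 : 100.0 : 82.3 : 26.3 : 2.9

Element Zd pattern (n=2): 0.269361 : 0.499278 : 0.231361
Element Rm pattern (n=2): 0.60668521 : 0.34442958 : 0.04888521
Convolve the two distributions (both contribute in 2-u steps):
  M: 0.269361×0.60668521 = 0.163417
  M+2: 0.269361×0.34442958 + 0.499278×0.60668521 = 0.395680
  M+4: 0.269361×0.04888521 + 0.499278×0.34442958 + 0.231361×0.60668521 = 0.325497
  M+6: 0.499278×0.04888521 + 0.231361×0.34442958 = 0.104095
  M+8: 0.231361×0.04888521 = 0.011310
Scale to base peak (0.395680) = 100: 41.3 : 100.0 : 82.3 : 26.3 : 2.9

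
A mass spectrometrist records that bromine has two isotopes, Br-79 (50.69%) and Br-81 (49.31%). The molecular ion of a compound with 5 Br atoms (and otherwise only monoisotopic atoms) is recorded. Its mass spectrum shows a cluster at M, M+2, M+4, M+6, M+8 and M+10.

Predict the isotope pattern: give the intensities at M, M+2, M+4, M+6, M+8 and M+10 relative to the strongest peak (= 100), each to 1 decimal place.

The 5 Br atoms are independent, so intensities follow the terms of (0.5069 + 0.4931)^5.
P(M) = 0.5069^5 = 0.033467
P(M+2) = 5 × 0.5069^4 × 0.4931^1 = 0.162777
P(M+4) = 10 × 0.5069^3 × 0.4931^2 = 0.316692
P(M+6) = 10 × 0.5069^2 × 0.4931^3 = 0.308070
P(M+8) = 5 × 0.5069^1 × 0.4931^4 = 0.149842
P(M+10) = 0.4931^5 = 0.029152
The M+4 peak is largest (0.316692); scaling to 100 gives 10.6 : 51.4 : 100.0 : 97.3 : 47.3 : 9.2.

10.6 : 51.4 : 100.0 : 97.3 : 47.3 : 9.2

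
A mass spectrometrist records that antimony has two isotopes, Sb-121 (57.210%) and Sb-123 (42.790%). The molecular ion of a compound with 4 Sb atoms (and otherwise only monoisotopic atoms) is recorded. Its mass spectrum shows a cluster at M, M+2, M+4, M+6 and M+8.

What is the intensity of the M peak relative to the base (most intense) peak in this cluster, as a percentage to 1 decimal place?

Binomial terms of (0.57210 + 0.42790)^4: M 0.1071, M+2 0.3205, M+4 0.3596, M+6 0.1793, M+8 0.0335 → M+4 is the base peak.
P(M+4) = C(4,2) × 0.57210^2 × 0.42790^2 = 6 × 0.32729841 × 0.18309841 = 0.359567 (base)
P(M) = C(4,0) × 0.57210^4 × 0.42790^0 = 1 × 0.10712425 × 1.0000 = 0.107124
Relative intensity = 0.107124 / 0.359567 × 100 = 29.8

29.8%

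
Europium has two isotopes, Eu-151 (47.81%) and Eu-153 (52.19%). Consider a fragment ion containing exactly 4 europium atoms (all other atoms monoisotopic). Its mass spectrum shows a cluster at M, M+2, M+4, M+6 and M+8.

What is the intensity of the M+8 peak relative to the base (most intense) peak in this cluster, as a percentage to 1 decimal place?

19.9%

Binomial terms of (0.4781 + 0.5219)^4: M 0.0522, M+2 0.2281, M+4 0.3736, M+6 0.2719, M+8 0.0742 → M+4 is the base peak.
P(M+4) = C(4,2) × 0.4781^2 × 0.5219^2 = 6 × 0.22857961 × 0.27237961 = 0.373563 (base)
P(M+8) = C(4,4) × 0.4781^0 × 0.5219^4 = 1 × 1.0000 × 0.07419065 = 0.074191
Relative intensity = 0.074191 / 0.373563 × 100 = 19.9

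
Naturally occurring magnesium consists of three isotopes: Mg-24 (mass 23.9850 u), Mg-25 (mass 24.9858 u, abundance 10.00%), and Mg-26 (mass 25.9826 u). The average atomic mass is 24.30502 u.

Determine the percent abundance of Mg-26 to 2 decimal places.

Let x and y be the fractions of Mg-24 and Mg-26. Then x + y = 1 − 0.1000 = 0.9000 and 23.9850x + 25.9826y = 24.30502 − 0.1000×24.9858 = 21.80644.
Substituting: 23.9850x + 25.9826(0.9000 − x) = 21.80644
(23.9850 − 25.9826)x = -1.5779  ⇒  x = 0.78990, y = 0.11010
Mg-24: 78.99%, Mg-26: 11.01%.

11.01%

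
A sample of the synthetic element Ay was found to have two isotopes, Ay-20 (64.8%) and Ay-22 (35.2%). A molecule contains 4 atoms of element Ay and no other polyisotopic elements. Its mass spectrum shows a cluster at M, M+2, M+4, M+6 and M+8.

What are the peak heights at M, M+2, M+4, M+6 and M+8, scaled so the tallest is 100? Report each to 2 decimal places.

Expanding (0.648 + 0.352)^4:
P(M) = 0.648^4 = 0.176319
P(M+2) = 4 × 0.648^3 × 0.352^1 = 0.383114
P(M+4) = 6 × 0.648^2 × 0.352^2 = 0.312167
P(M+6) = 4 × 0.648^1 × 0.352^3 = 0.113048
P(M+8) = 0.352^4 = 0.015352
The M+2 peak is largest (0.383114); scaling to 100 gives 46.02 : 100.00 : 81.48 : 29.51 : 4.01.

46.02 : 100.00 : 81.48 : 29.51 : 4.01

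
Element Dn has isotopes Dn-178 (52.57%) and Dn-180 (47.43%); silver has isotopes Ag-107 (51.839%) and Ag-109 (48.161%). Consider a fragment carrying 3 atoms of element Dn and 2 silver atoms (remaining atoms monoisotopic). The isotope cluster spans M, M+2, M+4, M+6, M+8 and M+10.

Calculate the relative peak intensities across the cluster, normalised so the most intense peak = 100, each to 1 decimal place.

12.0 : 54.8 : 100.0 : 91.3 : 41.7 : 7.6

Element Dn pattern (n=3): 0.14528271 : 0.39323334 : 0.35478519 : 0.10669876
Silver pattern (n=2): 0.26872819 : 0.49932362 : 0.23194819
Convolve the two distributions (both contribute in 2-u steps):
  M: 0.14528271×0.26872819 = 0.039042
  M+2: 0.14528271×0.49932362 + 0.39323334×0.26872819 = 0.178216
  M+4: 0.14528271×0.23194819 + 0.39323334×0.49932362 + 0.35478519×0.26872819 = 0.325390
  M+6: 0.39323334×0.23194819 + 0.35478519×0.49932362 + 0.10669876×0.26872819 = 0.297035
  M+8: 0.35478519×0.23194819 + 0.10669876×0.49932362 = 0.135569
  M+10: 0.10669876×0.23194819 = 0.024749
Scale to base peak (0.325390) = 100: 12.0 : 54.8 : 100.0 : 91.3 : 41.7 : 7.6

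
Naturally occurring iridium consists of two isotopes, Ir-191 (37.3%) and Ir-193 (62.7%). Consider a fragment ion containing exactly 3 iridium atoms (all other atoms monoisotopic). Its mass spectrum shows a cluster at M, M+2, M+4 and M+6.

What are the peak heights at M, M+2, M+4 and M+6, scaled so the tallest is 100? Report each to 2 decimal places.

Expanding (0.373 + 0.627)^3:
P(M) = 0.373^3 = 0.051895
P(M+2) = 3 × 0.373^2 × 0.627^1 = 0.261702
P(M+4) = 3 × 0.373^1 × 0.627^2 = 0.439911
P(M+6) = 0.627^3 = 0.246492
The M+4 peak is largest (0.439911); scaling to 100 gives 11.80 : 59.49 : 100.00 : 56.03.

11.80 : 59.49 : 100.00 : 56.03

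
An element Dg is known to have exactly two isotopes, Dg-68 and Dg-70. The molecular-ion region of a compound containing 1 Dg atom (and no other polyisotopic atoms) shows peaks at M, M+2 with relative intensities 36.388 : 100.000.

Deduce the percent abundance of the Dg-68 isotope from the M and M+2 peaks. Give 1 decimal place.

If p is the fraction of Dg that is Dg-68, then I(M+2)/I(M) = [C(1,1)·p^0·(1−p)] / p^1 = 1·(1−p)/p = 100.000/36.388 = 2.7482
(1−p)/p = 2.7482/1 = 2.7482  ⇒  p = 1/(1 + 2.7482) = 0.2668
Dg-68: 26.7%, Dg-70: 73.3%.

26.7%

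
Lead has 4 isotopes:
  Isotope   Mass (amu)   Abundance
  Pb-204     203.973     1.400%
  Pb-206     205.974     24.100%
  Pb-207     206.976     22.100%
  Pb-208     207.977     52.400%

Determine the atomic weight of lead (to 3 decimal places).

207.217 amu

The abundance-weighted mean is 0.01400 × 203.973 + 0.24100 × 205.974 + 0.22100 × 206.976 + 0.52400 × 207.977
= 2.8556 + 49.6397 + 45.7417 + 108.9799 = 207.2169 amu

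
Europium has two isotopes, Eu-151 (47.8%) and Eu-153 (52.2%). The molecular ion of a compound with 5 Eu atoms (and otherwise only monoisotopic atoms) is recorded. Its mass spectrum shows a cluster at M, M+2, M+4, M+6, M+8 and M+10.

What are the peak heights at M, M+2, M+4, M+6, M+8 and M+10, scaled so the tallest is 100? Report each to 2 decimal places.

7.68 : 41.93 : 91.57 : 100.00 : 54.60 : 11.93

Each Eu atom is independently Eu-151 (p = 0.478) or Eu-153 (q = 0.522); the cluster is the binomial expansion (p + q)^5.
P(M) = 0.478^5 = 0.024954
P(M+2) = 5 × 0.478^4 × 0.522^1 = 0.136255
P(M+4) = 10 × 0.478^3 × 0.522^2 = 0.297594
P(M+6) = 10 × 0.478^2 × 0.522^3 = 0.324988
P(M+8) = 5 × 0.478^1 × 0.522^4 = 0.177452
P(M+10) = 0.522^5 = 0.038757
The M+6 peak is largest (0.324988); scaling to 100 gives 7.68 : 41.93 : 91.57 : 100.00 : 54.60 : 11.93.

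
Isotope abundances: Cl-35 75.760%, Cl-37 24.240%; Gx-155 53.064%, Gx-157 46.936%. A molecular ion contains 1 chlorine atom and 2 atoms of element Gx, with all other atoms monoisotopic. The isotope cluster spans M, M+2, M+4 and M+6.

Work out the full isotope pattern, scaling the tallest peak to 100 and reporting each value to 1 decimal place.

47.9 : 100.0 : 64.5 : 12.0

Chlorine pattern (n=1): 0.7576 : 0.2424
Element Gx pattern (n=2): 0.28157881 : 0.49812238 : 0.22029881
Convolve the two distributions (both contribute in 2-u steps):
  M: 0.7576×0.28157881 = 0.213324
  M+2: 0.7576×0.49812238 + 0.2424×0.28157881 = 0.445632
  M+4: 0.7576×0.22029881 + 0.2424×0.49812238 = 0.287643
  M+6: 0.2424×0.22029881 = 0.053400
Scale to base peak (0.445632) = 100: 47.9 : 100.0 : 64.5 : 12.0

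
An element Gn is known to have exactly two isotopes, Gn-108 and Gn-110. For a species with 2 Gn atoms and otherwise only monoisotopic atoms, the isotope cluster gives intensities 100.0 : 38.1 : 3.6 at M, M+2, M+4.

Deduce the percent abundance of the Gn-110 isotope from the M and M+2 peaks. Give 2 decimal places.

16.00%

If p is the fraction of Gn that is Gn-108, then I(M+2)/I(M) = [C(2,1)·p^1·(1−p)] / p^2 = 2·(1−p)/p = 38.1/100.0 = 0.3810
(1−p)/p = 0.3810/2 = 0.1905  ⇒  p = 1/(1 + 0.1905) = 0.8400
Gn-108: 84.00%, Gn-110: 16.00%.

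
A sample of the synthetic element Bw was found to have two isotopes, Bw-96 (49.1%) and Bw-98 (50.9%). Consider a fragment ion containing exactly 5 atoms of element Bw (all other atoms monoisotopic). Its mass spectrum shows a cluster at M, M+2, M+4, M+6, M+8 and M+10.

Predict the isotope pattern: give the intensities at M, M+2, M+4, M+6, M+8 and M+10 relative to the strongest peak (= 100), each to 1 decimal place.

Each Bw atom is independently Bw-96 (p = 0.491) or Bw-98 (q = 0.509); the cluster is the binomial expansion (p + q)^5.
P(M) = 0.491^5 = 0.028537
P(M+2) = 5 × 0.491^4 × 0.509^1 = 0.147916
P(M+4) = 10 × 0.491^3 × 0.509^2 = 0.306676
P(M+6) = 10 × 0.491^2 × 0.509^3 = 0.317919
P(M+8) = 5 × 0.491^1 × 0.509^4 = 0.164787
P(M+10) = 0.509^5 = 0.034166
The M+6 peak is largest (0.317919); scaling to 100 gives 9.0 : 46.5 : 96.5 : 100.0 : 51.8 : 10.7.

9.0 : 46.5 : 96.5 : 100.0 : 51.8 : 10.7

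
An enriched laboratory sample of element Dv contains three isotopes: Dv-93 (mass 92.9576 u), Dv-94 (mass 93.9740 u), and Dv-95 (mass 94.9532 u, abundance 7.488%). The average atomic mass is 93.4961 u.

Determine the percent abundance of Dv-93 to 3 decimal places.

Let x and y be the fractions of Dv-93 and Dv-94. Then x + y = 1 − 0.07488 = 0.92512 and 92.9576x + 93.9740y = 93.4961 − 0.07488×94.9532 = 86.386004384.
Substituting: 92.9576x + 93.9740(0.92512 − x) = 86.386004384
(92.9576 − 93.9740)x = -0.551222496  ⇒  x = 0.54233, y = 0.38279
Dv-93: 54.233%, Dv-94: 38.279%.

54.233%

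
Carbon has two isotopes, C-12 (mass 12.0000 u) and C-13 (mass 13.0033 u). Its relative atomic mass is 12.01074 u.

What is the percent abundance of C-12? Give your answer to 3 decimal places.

98.930%

With x = fraction of C-12 (so C-13 is 1 − x):
12.0000·x + 13.0033·(1 − x) = 12.01074
(12.0000 − 13.0033)·x = 12.01074 − 13.0033
x = -0.99256 / -1.0033 = 0.98930 → 98.930% C-12, 1.070% C-13.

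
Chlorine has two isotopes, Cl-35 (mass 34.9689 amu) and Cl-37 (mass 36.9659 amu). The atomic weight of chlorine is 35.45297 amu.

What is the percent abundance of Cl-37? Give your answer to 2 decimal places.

With x = fraction of Cl-35 (so Cl-37 is 1 − x):
34.9689·x + 36.9659·(1 − x) = 35.45297
(34.9689 − 36.9659)·x = 35.45297 − 36.9659
x = -1.51293 / -1.9970 = 0.75760 → 75.76% Cl-35, 24.24% Cl-37.

24.24%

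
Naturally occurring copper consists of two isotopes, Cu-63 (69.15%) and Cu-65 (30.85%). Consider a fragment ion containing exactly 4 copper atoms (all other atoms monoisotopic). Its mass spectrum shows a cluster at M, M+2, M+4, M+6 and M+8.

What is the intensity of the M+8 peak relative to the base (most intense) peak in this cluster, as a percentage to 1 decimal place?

2.2%

(0.6915 + 0.3085)^4 gives M 0.2286, M+2 0.4080, M+4 0.2731, M+6 0.0812, M+8 0.0091; the largest is M+2.
P(M+2) = C(4,1) × 0.6915^3 × 0.3085^1 = 4 × 0.33065611 × 0.3085 = 0.408030 (base)
P(M+8) = C(4,4) × 0.6915^0 × 0.3085^4 = 1 × 1.0000 × 0.00905776 = 0.009058
Relative intensity = 0.009058 / 0.408030 × 100 = 2.2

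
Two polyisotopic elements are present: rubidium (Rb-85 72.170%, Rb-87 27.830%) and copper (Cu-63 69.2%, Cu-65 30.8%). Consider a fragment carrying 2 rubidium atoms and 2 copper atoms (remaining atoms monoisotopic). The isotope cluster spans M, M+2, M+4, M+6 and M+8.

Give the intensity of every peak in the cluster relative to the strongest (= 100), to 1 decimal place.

60.2 : 100.0 : 62.2 : 17.2 : 1.8

Rubidium pattern (n=2): 0.52085089 : 0.40169822 : 0.07745089
Copper pattern (n=2): 0.478864 : 0.426272 : 0.094864
Convolve the two distributions (both contribute in 2-u steps):
  M: 0.52085089×0.478864 = 0.249417
  M+2: 0.52085089×0.426272 + 0.40169822×0.478864 = 0.414383
  M+4: 0.52085089×0.094864 + 0.40169822×0.426272 + 0.07745089×0.478864 = 0.257731
  M+6: 0.40169822×0.094864 + 0.07745089×0.426272 = 0.071122
  M+8: 0.07745089×0.094864 = 0.007347
Scale to base peak (0.414383) = 100: 60.2 : 100.0 : 62.2 : 17.2 : 1.8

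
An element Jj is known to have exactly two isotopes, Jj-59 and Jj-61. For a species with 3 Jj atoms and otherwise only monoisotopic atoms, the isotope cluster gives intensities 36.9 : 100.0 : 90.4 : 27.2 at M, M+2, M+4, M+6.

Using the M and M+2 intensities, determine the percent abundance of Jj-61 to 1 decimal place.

Let p = fractional abundance of Jj-59. I(M+2)/I(M) = [C(3,1)·p^2·(1−p)] / p^3 = 3·(1−p)/p = 100.0/36.9 = 2.7100
(1−p)/p = 2.7100/3 = 0.9033  ⇒  p = 1/(1 + 0.9033) = 0.5254
Jj-59: 52.5%, Jj-61: 47.5%.

47.5%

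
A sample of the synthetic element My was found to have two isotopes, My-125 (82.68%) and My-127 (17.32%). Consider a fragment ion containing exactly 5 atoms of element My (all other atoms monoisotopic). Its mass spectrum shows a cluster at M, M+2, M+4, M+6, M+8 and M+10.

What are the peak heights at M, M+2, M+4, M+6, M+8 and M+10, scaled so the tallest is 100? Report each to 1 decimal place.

95.5 : 100.0 : 41.9 : 8.8 : 0.9 : 0.0

Each My atom is independently My-125 (p = 0.8268) or My-127 (q = 0.1732); the cluster is the binomial expansion (p + q)^5.
P(M) = 0.8268^5 = 0.386369
P(M+2) = 5 × 0.8268^4 × 0.1732^1 = 0.404687
P(M+4) = 10 × 0.8268^3 × 0.1732^2 = 0.169550
P(M+6) = 10 × 0.8268^2 × 0.1732^3 = 0.035518
P(M+8) = 5 × 0.8268^1 × 0.1732^4 = 0.003720
P(M+10) = 0.1732^5 = 0.000156
The M+2 peak is largest (0.404687); scaling to 100 gives 95.5 : 100.0 : 41.9 : 8.8 : 0.9 : 0.0.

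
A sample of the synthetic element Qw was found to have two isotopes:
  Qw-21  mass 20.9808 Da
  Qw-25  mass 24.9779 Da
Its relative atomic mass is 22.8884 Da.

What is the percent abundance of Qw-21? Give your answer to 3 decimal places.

Writing the weighted mean with unknown fraction x of Qw-21:
20.9808·x + 24.9779·(1 − x) = 22.8884
(20.9808 − 24.9779)·x = 22.8884 − 24.9779
x = -2.0895 / -3.9971 = 0.52275 → 52.275% Qw-21, 47.725% Qw-25.

52.275%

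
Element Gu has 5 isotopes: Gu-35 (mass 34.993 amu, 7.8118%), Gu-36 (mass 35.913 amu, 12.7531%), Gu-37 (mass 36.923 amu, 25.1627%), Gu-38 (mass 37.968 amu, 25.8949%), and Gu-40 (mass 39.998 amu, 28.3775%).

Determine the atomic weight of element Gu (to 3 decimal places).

37.787 amu

The abundance-weighted mean is 0.078118 × 34.993 + 0.127531 × 35.913 + 0.251627 × 36.923 + 0.258949 × 37.968 + 0.283775 × 39.998
= 2.7336 + 4.5800 + 9.2908 + 9.8318 + 11.3504 = 37.7866 amu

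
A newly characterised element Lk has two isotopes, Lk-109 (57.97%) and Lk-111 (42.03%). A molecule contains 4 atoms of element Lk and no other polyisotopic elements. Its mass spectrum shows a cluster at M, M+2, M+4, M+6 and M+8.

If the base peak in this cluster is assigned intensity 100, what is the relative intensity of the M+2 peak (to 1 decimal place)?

(0.5797 + 0.4203)^4 gives M 0.1129, M+2 0.3275, M+4 0.3562, M+6 0.1722, M+8 0.0312; the largest is M+4.
P(M+4) = C(4,2) × 0.5797^2 × 0.4203^2 = 6 × 0.33605209 × 0.17665209 = 0.356186 (base)
P(M+2) = C(4,1) × 0.5797^3 × 0.4203^1 = 4 × 0.1948094 × 0.4203 = 0.327514
Relative intensity = 0.327514 / 0.356186 × 100 = 92.0

92.0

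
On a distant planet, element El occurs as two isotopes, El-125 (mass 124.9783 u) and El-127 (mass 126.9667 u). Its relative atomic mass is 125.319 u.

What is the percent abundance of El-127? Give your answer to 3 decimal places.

Let x be the fractional abundance of El-125; then El-127 has abundance 1 − x.
124.9783·x + 126.9667·(1 − x) = 125.319
(124.9783 − 126.9667)·x = 125.319 − 126.9667
x = -1.6477 / -1.9884 = 0.82866 → 82.866% El-125, 17.134% El-127.

17.134%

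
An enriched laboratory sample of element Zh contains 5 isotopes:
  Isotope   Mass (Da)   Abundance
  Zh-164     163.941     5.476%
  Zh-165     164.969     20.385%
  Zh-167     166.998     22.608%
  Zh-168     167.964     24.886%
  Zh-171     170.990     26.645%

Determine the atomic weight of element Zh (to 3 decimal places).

167.721 Da

Weight each isotope mass by its fractional abundance: 0.05476 × 163.941 + 0.20385 × 164.969 + 0.22608 × 166.998 + 0.24886 × 167.964 + 0.26645 × 170.990
= 8.9774 + 33.6289 + 37.7549 + 41.7995 + 45.5603 = 167.7210 Da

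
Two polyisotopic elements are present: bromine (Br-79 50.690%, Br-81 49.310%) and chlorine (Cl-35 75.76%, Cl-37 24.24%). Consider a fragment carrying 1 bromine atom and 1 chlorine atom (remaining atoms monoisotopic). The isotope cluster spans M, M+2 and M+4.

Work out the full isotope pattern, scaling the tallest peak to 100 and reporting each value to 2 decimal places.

77.36 : 100.00 : 24.08

Bromine pattern (n=1): 0.5069 : 0.4931
Chlorine pattern (n=1): 0.7576 : 0.2424
Convolve the two distributions (both contribute in 2-u steps):
  M: 0.5069×0.7576 = 0.384027
  M+2: 0.5069×0.2424 + 0.4931×0.7576 = 0.496445
  M+4: 0.4931×0.2424 = 0.119527
Scale to base peak (0.496445) = 100: 77.36 : 100.00 : 24.08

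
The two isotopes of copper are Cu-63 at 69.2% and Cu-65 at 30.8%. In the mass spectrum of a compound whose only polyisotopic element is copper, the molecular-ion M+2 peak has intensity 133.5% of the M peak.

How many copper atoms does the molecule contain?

3

The M+2/M ratio from n Cu atoms is n · q/p = n · 0.308/0.692.
n = 1.335 × 0.692/0.308 = 3.00 ≈ 3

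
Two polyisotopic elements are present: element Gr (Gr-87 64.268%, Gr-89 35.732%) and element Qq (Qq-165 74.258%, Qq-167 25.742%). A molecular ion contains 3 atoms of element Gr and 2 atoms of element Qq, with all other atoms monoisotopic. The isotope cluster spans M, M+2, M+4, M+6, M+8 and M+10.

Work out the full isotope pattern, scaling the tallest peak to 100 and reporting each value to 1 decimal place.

42.4 : 100.0 : 93.3 : 43.0 : 9.8 : 0.9

Element Gr pattern (n=3): 0.26545099 : 0.44275977 : 0.24616749 : 0.04562175
Element Qq pattern (n=2): 0.55142506 : 0.38230989 : 0.06626506
Convolve the two distributions (both contribute in 2-u steps):
  M: 0.26545099×0.55142506 = 0.146376
  M+2: 0.26545099×0.38230989 + 0.44275977×0.55142506 = 0.345633
  M+4: 0.26545099×0.06626506 + 0.44275977×0.38230989 + 0.24616749×0.55142506 = 0.322604
  M+6: 0.44275977×0.06626506 + 0.24616749×0.38230989 + 0.04562175×0.55142506 = 0.148609
  M+8: 0.24616749×0.06626506 + 0.04562175×0.38230989 = 0.033754
  M+10: 0.04562175×0.06626506 = 0.003023
Scale to base peak (0.345633) = 100: 42.4 : 100.0 : 93.3 : 43.0 : 9.8 : 0.9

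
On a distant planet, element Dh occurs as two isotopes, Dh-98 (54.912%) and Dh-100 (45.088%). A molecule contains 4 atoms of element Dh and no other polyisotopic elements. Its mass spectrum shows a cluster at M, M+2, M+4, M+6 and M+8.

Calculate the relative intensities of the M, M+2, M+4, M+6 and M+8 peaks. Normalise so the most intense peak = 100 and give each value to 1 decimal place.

Each Dh atom is independently Dh-98 (p = 0.54912) or Dh-100 (q = 0.45088); the cluster is the binomial expansion (p + q)^4.
P(M) = 0.54912^4 = 0.090922
P(M+2) = 4 × 0.54912^3 × 0.45088^1 = 0.298623
P(M+4) = 6 × 0.54912^2 × 0.45088^2 = 0.367797
P(M+6) = 4 × 0.54912^1 × 0.45088^3 = 0.201331
P(M+8) = 0.45088^4 = 0.041328
The M+4 peak is largest (0.367797); scaling to 100 gives 24.7 : 81.2 : 100.0 : 54.7 : 11.2.

24.7 : 81.2 : 100.0 : 54.7 : 11.2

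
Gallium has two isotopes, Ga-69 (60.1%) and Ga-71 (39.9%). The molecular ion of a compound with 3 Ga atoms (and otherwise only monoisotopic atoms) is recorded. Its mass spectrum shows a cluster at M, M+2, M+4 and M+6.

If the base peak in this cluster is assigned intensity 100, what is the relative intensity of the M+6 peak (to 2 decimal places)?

Binomial terms of (0.601 + 0.399)^3: M 0.2171, M+2 0.4324, M+4 0.2870, M+6 0.0635 → M+2 is the base peak.
P(M+2) = C(3,1) × 0.601^2 × 0.399^1 = 3 × 0.361201 × 0.3990 = 0.432358 (base)
P(M+6) = C(3,3) × 0.601^0 × 0.399^3 = 1 × 1.0000 × 0.0635212 = 0.063521
Relative intensity = 0.063521 / 0.432358 × 100 = 14.69

14.69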